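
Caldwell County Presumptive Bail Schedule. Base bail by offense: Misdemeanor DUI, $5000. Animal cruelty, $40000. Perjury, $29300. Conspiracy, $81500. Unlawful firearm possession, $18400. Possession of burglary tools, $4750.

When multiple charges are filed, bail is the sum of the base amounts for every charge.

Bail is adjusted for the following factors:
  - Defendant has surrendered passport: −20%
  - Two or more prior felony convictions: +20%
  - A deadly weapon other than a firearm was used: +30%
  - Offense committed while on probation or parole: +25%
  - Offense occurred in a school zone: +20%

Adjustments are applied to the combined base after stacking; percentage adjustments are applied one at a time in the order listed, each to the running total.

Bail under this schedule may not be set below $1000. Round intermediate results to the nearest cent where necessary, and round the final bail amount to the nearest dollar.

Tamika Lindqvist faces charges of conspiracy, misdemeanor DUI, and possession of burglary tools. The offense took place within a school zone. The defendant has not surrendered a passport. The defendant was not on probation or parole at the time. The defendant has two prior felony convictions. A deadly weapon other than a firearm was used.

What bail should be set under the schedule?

$170820

Base amounts from the schedule: conspiracy $81500; misdemeanor DUI $5000; possession of burglary tools $4750.
Stacking rule: sum of all bases. $81500 + $5000 + $4750 = $91250.
Two or more prior felony convictions (+20%): $91250 × 1.2 = $109500.
A deadly weapon other than a firearm was used (+30%): $109500 × 1.3 = $142350.
Offense occurred in a school zone (+20%): $142350 × 1.2 = $170820.
$170820 is at or above the $1000 minimum.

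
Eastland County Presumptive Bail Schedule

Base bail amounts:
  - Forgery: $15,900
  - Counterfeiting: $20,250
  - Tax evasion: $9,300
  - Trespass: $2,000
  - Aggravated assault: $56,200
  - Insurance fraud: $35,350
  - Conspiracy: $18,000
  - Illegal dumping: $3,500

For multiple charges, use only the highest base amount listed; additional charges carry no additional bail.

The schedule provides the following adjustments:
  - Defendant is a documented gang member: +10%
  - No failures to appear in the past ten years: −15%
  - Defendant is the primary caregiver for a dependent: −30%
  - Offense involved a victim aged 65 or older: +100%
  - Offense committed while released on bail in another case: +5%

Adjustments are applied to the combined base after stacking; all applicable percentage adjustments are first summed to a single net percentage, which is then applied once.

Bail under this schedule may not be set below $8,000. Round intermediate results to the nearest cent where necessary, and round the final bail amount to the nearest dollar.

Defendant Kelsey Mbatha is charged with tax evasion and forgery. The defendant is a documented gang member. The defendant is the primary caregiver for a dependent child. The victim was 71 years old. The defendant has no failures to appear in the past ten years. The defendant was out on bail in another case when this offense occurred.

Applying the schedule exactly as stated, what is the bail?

Base amounts from the schedule: tax evasion $9,300; forgery $15,900.
Stacking rule: use the highest base only. Highest is forgery at $15,900. Combined base = $15,900.
Net percentage adjustment: +10% −15% −30% +100% +5% = +70%. $15,900 × 1.7 = $27,030.
$27,030 is at or above the $8,000 minimum.

$27,030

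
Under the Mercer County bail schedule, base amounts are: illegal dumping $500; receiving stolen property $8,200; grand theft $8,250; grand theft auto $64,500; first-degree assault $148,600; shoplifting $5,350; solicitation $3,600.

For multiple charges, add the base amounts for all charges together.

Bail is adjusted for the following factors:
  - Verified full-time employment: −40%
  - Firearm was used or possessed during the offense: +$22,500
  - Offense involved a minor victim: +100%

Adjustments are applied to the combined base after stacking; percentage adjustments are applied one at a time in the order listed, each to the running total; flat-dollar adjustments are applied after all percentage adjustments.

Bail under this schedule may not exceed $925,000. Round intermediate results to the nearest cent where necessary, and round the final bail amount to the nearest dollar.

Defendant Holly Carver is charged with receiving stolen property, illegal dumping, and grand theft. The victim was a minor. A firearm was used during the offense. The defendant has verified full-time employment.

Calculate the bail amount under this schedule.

$42,840

Base amounts from the schedule: receiving stolen property $8,200; illegal dumping $500; grand theft $8,250.
Stacking rule: sum of all bases. $8,200 + $500 + $8,250 = $16,950.
Verified full-time employment (−40%): $16,950 × 0.6 = $10,170.
Offense involved a minor victim (+100%): $10,170 × 2 = $20,340.
Firearm was used or possessed during the offense (+$22,500 flat): $20,340 + $22,500 = $42,840.
$42,840 is within the $925,000 maximum.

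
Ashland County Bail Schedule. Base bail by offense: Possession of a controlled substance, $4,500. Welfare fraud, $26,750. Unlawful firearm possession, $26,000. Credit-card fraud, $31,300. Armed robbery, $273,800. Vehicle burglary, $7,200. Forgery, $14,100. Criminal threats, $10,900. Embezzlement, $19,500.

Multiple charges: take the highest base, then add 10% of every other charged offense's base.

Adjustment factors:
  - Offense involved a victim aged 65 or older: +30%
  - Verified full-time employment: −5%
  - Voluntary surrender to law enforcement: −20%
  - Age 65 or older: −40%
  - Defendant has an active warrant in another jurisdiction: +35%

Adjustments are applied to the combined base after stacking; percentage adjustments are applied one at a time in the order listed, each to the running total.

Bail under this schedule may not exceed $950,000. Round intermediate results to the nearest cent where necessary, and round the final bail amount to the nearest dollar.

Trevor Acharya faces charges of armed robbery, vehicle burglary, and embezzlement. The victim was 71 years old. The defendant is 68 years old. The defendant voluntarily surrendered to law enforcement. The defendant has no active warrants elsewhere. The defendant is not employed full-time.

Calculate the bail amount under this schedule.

$172,517

Base amounts from the schedule: armed robbery $273,800; vehicle burglary $7,200; embezzlement $19,500.
Stacking rule: highest base plus 10% of each additional charge. Highest is armed robbery at $273,800. Additional: $7,200 × 10% = $720; $19,500 × 10% = $1,950. Combined base = $273,800 + $2,670 = $276,470.
Offense involved a victim aged 65 or older (+30%): $276,470 × 1.3 = $359,411.
Voluntary surrender to law enforcement (−20%): $359,411 × 0.8 = $287,528.80.
Age 65 or older (−40%): $287,528.80 × 0.6 = $172,517.28.
$172,517.28 is within the $950,000 maximum.
Rounded to the nearest dollar: $172,517.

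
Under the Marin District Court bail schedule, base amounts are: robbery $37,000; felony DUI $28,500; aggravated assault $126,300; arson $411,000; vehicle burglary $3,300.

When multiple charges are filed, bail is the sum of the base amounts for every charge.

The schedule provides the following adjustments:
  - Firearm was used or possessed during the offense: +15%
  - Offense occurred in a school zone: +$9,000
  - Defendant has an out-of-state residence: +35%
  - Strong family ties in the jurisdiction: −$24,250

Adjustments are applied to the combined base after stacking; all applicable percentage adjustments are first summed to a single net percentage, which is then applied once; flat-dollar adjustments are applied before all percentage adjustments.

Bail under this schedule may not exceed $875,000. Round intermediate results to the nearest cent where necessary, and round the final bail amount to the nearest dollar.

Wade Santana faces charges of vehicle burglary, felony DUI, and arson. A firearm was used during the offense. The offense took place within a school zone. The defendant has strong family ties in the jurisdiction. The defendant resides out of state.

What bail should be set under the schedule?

Base amounts from the schedule: vehicle burglary $3,300; felony DUI $28,500; arson $411,000.
Stacking rule: sum of all bases. $3,300 + $28,500 + $411,000 = $442,800.
Offense occurred in a school zone (+$9,000 flat): $442,800 + $9,000 = $451,800.
Strong family ties in the jurisdiction (−$24,250 flat): $451,800 − $24,250 = $427,550.
Net percentage adjustment: +15% +35% = +50%. $427,550 × 1.5 = $641,325.
$641,325 is within the $875,000 maximum.

$641,325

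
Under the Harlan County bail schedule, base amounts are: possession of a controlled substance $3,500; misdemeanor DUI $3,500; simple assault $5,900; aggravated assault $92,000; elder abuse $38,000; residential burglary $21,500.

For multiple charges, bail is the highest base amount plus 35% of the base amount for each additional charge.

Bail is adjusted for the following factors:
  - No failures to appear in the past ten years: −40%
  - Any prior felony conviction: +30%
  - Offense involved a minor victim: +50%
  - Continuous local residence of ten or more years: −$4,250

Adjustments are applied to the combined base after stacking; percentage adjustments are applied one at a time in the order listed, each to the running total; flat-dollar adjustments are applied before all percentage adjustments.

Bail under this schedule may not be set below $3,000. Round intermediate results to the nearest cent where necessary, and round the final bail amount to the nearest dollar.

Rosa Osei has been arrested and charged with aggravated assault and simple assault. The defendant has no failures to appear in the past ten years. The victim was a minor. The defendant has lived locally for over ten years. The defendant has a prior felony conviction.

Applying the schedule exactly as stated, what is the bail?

Base amounts from the schedule: aggravated assault $92,000; simple assault $5,900.
Stacking rule: highest base plus 35% of each additional charge. Highest is aggravated assault at $92,000. Additional: $5,900 × 35% = $2,065. Combined base = $92,000 + $2,065 = $94,065.
Continuous local residence of ten or more years (−$4,250 flat): $94,065 − $4,250 = $89,815.
No failures to appear in the past ten years (−40%): $89,815 × 0.6 = $53,889.
Any prior felony conviction (+30%): $53,889 × 1.3 = $70,055.70.
Offense involved a minor victim (+50%): $70,055.70 × 1.5 = $105,083.55.
$105,083.55 is at or above the $3,000 minimum.
Rounded to the nearest dollar: $105,084.

$105,084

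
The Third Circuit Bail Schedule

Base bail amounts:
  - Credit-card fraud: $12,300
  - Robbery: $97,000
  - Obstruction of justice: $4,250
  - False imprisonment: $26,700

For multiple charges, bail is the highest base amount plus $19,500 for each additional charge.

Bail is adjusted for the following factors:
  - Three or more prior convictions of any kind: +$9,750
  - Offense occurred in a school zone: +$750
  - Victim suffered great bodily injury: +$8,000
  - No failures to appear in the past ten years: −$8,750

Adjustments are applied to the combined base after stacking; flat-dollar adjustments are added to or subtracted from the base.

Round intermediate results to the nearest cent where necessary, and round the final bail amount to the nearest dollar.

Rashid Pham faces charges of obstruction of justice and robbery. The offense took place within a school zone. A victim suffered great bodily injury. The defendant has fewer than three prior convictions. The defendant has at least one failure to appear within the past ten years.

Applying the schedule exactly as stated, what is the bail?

$125,250

Base amounts from the schedule: obstruction of justice $4,250; robbery $97,000.
Stacking rule: highest base plus $19,500 per additional charge. Highest is robbery at $97,000; 1 additional charge → +$19,500. Combined base = $116,500.
Offense occurred in a school zone (+$750 flat): $116,500 + $750 = $117,250.
Victim suffered great bodily injury (+$8,000 flat): $117,250 + $8,000 = $125,250.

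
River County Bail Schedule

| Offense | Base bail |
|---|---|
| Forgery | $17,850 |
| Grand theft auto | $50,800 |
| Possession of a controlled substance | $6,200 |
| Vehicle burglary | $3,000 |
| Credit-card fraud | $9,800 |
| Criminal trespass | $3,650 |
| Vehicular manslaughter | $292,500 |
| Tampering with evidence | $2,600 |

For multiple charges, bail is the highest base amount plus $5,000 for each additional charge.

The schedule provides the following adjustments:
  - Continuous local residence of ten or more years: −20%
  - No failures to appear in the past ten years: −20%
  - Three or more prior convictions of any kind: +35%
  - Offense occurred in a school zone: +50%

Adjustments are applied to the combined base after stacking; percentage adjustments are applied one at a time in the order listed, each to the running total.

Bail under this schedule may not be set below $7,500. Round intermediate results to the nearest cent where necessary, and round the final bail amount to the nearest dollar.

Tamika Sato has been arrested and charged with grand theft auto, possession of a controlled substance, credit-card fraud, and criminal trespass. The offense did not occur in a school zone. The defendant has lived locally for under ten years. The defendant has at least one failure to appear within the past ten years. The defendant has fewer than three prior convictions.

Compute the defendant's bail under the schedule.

$65,800

Base amounts from the schedule: grand theft auto $50,800; possession of a controlled substance $6,200; credit-card fraud $9,800; criminal trespass $3,650.
Stacking rule: highest base plus $5,000 per additional charge. Highest is grand theft auto at $50,800; 3 additional charges → +$15,000. Combined base = $65,800.
No adjustment factors apply to this defendant.
$65,800 is at or above the $7,500 minimum.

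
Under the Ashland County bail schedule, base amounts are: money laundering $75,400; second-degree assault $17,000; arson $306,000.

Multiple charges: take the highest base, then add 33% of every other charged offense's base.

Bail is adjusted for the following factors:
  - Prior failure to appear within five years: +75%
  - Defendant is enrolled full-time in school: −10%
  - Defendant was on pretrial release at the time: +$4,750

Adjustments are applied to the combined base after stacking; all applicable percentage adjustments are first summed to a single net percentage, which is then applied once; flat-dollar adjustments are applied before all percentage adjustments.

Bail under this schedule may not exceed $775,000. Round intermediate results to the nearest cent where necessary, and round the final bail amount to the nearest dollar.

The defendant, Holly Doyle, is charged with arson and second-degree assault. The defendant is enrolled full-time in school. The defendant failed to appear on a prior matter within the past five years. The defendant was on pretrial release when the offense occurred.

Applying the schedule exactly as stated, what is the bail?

$521,994

Base amounts from the schedule: arson $306,000; second-degree assault $17,000.
Stacking rule: highest base plus 33% of each additional charge. Highest is arson at $306,000. Additional: $17,000 × 33% = $5,610. Combined base = $306,000 + $5,610 = $311,610.
Defendant was on pretrial release at the time (+$4,750 flat): $311,610 + $4,750 = $316,360.
Net percentage adjustment: +75% −10% = +65%. $316,360 × 1.65 = $521,994.
$521,994 is within the $775,000 maximum.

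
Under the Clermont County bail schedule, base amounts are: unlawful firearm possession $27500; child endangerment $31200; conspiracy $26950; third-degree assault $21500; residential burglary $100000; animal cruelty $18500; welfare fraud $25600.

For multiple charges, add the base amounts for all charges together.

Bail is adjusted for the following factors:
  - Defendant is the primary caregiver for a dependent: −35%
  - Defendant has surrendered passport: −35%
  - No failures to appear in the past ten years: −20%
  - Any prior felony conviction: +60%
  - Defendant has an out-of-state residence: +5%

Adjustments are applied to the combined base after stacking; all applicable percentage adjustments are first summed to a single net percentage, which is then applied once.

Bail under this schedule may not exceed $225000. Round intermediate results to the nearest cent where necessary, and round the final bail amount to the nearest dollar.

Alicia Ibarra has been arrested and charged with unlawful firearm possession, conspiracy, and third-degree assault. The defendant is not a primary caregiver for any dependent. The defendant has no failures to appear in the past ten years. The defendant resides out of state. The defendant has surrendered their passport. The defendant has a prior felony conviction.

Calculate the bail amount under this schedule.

Base amounts from the schedule: unlawful firearm possession $27500; conspiracy $26950; third-degree assault $21500.
Stacking rule: sum of all bases. $27500 + $26950 + $21500 = $75950.
Net percentage adjustment: −35% −20% +60% +5% = +10%. $75950 × 1.1 = $83545.
$83545 is within the $225000 maximum.

$83545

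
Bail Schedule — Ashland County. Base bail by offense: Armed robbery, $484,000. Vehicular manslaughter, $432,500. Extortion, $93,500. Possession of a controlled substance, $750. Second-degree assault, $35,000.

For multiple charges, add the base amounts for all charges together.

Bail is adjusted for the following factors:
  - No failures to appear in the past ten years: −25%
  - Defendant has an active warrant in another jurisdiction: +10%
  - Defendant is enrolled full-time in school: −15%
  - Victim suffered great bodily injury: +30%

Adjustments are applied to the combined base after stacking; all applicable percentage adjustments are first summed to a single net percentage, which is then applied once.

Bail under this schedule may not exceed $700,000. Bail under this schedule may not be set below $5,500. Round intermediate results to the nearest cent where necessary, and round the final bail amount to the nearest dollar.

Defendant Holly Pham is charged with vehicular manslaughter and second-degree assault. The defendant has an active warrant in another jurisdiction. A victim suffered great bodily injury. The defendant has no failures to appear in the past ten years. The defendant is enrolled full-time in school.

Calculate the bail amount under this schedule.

$467,500

Base amounts from the schedule: vehicular manslaughter $432,500; second-degree assault $35,000.
Stacking rule: sum of all bases. $432,500 + $35,000 = $467,500.
Net percentage adjustment: −25% +10% −15% +30% = +0%. $467,500 × 1 = $467,500.
$467,500 is within the $700,000 maximum.
$467,500 is at or above the $5,500 minimum.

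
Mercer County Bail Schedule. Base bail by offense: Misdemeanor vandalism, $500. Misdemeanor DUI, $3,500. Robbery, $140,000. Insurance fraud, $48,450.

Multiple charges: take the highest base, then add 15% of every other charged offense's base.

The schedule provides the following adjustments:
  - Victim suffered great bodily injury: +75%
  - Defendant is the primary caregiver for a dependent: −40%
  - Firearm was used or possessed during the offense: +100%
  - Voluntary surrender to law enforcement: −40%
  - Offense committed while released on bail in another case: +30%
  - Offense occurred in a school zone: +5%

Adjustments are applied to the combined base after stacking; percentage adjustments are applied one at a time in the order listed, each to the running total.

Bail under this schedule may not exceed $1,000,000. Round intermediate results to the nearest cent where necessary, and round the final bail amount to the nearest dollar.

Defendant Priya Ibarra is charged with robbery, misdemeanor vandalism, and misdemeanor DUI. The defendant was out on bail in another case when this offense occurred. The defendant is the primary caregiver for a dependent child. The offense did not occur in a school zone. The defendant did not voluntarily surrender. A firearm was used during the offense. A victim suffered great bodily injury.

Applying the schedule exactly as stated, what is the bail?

Base amounts from the schedule: robbery $140,000; misdemeanor vandalism $500; misdemeanor DUI $3,500.
Stacking rule: highest base plus 15% of each additional charge. Highest is robbery at $140,000. Additional: $500 × 15% = $75; $3,500 × 15% = $525. Combined base = $140,000 + $600 = $140,600.
Victim suffered great bodily injury (+75%): $140,600 × 1.75 = $246,050.
Defendant is the primary caregiver for a dependent (−40%): $246,050 × 0.6 = $147,630.
Firearm was used or possessed during the offense (+100%): $147,630 × 2 = $295,260.
Offense committed while released on bail in another case (+30%): $295,260 × 1.3 = $383,838.
$383,838 is within the $1,000,000 maximum.

$383,838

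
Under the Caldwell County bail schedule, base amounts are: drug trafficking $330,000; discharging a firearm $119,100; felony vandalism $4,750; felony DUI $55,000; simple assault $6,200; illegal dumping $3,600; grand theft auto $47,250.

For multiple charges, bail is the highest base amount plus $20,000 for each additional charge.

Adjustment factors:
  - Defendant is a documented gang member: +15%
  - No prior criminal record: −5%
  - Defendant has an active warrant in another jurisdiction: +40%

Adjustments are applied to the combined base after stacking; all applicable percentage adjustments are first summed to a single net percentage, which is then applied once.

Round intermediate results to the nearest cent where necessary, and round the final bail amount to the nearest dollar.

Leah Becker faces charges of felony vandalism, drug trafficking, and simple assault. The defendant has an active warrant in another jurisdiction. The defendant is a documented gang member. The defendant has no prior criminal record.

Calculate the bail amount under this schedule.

Base amounts from the schedule: felony vandalism $4,750; drug trafficking $330,000; simple assault $6,200.
Stacking rule: highest base plus $20,000 per additional charge. Highest is drug trafficking at $330,000; 2 additional charges → +$40,000. Combined base = $370,000.
Net percentage adjustment: +15% −5% +40% = +50%. $370,000 × 1.5 = $555,000.

$555,000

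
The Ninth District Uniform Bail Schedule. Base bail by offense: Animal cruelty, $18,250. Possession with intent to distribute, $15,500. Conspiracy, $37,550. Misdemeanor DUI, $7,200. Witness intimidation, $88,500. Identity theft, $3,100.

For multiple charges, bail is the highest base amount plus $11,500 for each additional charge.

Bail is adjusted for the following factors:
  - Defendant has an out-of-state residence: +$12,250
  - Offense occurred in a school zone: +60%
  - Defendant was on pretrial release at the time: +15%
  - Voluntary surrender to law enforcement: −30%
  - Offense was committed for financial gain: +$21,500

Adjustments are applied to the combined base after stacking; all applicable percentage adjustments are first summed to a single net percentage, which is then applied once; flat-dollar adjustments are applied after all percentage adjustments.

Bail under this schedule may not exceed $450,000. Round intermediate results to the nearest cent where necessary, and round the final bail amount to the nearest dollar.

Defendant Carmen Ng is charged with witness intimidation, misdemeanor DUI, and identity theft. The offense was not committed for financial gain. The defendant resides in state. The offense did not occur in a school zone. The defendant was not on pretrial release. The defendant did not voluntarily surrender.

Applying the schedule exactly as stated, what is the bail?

$111,500

Base amounts from the schedule: witness intimidation $88,500; misdemeanor DUI $7,200; identity theft $3,100.
Stacking rule: highest base plus $11,500 per additional charge. Highest is witness intimidation at $88,500; 2 additional charges → +$23,000. Combined base = $111,500.
No adjustment factors apply to this defendant.
$111,500 is within the $450,000 maximum.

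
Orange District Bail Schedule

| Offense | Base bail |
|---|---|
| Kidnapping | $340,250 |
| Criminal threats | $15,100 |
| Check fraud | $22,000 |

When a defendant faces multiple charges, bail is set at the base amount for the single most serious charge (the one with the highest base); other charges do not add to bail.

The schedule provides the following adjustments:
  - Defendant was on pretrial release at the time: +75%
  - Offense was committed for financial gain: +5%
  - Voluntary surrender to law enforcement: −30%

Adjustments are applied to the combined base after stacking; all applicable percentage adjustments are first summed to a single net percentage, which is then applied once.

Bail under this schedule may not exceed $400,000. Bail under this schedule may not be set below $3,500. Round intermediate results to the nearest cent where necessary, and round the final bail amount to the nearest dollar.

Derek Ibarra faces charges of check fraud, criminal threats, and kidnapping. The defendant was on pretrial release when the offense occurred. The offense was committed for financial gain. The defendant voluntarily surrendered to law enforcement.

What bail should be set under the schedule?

Base amounts from the schedule: check fraud $22,000; criminal threats $15,100; kidnapping $340,250.
Stacking rule: use the highest base only. Highest is kidnapping at $340,250. Combined base = $340,250.
Net percentage adjustment: +75% +5% −30% = +50%. $340,250 × 1.5 = $510,375.
Result $510,375 exceeds the maximum of $400,000; bail is capped at $400,000.
$400,000 is at or above the $3,500 minimum.

$400,000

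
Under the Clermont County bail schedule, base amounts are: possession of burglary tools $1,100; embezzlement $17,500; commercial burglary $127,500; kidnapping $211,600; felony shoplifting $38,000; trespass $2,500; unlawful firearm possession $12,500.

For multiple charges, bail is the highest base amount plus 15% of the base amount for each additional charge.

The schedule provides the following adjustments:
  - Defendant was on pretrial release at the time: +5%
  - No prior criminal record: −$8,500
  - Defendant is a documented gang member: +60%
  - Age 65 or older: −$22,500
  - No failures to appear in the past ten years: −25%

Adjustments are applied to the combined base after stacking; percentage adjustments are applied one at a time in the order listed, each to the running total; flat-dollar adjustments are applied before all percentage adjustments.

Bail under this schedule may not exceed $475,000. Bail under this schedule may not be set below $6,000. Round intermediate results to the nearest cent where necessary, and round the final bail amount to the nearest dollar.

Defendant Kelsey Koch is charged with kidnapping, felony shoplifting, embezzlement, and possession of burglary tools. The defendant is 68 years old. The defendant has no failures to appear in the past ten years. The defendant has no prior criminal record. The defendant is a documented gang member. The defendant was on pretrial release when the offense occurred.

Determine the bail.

$238,253

Base amounts from the schedule: kidnapping $211,600; felony shoplifting $38,000; embezzlement $17,500; possession of burglary tools $1,100.
Stacking rule: highest base plus 15% of each additional charge. Highest is kidnapping at $211,600. Additional: $38,000 × 15% = $5,700; $17,500 × 15% = $2,625; $1,100 × 15% = $165. Combined base = $211,600 + $8,490 = $220,090.
No prior criminal record (−$8,500 flat): $220,090 − $8,500 = $211,590.
Age 65 or older (−$22,500 flat): $211,590 − $22,500 = $189,090.
Defendant was on pretrial release at the time (+5%): $189,090 × 1.05 = $198,544.50.
Defendant is a documented gang member (+60%): $198,544.50 × 1.6 = $317,671.20.
No failures to appear in the past ten years (−25%): $317,671.20 × 0.75 = $238,253.40.
$238,253.40 is within the $475,000 maximum.
$238,253.40 is at or above the $6,000 minimum.
Rounded to the nearest dollar: $238,253.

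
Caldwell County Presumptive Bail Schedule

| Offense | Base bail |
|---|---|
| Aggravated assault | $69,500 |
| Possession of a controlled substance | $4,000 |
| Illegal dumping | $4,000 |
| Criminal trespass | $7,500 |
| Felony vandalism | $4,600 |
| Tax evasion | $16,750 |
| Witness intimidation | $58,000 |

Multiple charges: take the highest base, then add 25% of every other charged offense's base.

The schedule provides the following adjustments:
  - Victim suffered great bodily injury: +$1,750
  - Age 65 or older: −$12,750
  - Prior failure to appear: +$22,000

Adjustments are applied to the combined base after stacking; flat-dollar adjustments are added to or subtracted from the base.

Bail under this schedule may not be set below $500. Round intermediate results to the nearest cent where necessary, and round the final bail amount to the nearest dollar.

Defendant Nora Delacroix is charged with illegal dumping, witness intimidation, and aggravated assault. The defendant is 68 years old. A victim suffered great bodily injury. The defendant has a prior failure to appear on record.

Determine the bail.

Base amounts from the schedule: illegal dumping $4,000; witness intimidation $58,000; aggravated assault $69,500.
Stacking rule: highest base plus 25% of each additional charge. Highest is aggravated assault at $69,500. Additional: $4,000 × 25% = $1,000; $58,000 × 25% = $14,500. Combined base = $69,500 + $15,500 = $85,000.
Victim suffered great bodily injury (+$1,750 flat): $85,000 + $1,750 = $86,750.
Age 65 or older (−$12,750 flat): $86,750 − $12,750 = $74,000.
Prior failure to appear (+$22,000 flat): $74,000 + $22,000 = $96,000.
$96,000 is at or above the $500 minimum.

$96,000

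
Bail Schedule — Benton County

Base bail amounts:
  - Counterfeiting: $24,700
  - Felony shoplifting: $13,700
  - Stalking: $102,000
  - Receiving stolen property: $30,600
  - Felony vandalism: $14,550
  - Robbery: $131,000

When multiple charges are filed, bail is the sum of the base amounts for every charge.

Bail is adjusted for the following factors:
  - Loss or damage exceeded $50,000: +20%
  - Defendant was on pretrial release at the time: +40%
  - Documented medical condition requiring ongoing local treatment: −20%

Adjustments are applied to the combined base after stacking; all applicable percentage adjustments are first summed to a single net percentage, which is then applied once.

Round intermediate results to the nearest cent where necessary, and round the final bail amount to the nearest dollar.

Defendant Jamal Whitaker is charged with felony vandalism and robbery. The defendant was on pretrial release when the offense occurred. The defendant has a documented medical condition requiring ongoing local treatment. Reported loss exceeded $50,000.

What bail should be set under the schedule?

Base amounts from the schedule: felony vandalism $14,550; robbery $131,000.
Stacking rule: sum of all bases. $14,550 + $131,000 = $145,550.
Net percentage adjustment: +20% +40% −20% = +40%. $145,550 × 1.4 = $203,770.

$203,770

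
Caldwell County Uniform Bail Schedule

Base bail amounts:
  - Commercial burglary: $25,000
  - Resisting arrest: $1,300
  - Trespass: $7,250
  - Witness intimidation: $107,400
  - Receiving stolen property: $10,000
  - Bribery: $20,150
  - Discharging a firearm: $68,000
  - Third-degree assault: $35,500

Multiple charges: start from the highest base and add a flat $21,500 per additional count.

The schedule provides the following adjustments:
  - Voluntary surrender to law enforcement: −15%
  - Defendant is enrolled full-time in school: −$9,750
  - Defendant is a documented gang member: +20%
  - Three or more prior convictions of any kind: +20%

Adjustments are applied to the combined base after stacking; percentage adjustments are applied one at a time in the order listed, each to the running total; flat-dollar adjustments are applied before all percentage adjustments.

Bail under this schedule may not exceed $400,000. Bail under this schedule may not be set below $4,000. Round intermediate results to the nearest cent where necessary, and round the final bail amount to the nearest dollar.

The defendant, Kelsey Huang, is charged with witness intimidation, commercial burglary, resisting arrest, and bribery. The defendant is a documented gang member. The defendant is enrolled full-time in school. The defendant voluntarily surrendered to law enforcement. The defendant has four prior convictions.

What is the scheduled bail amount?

$198,472

Base amounts from the schedule: witness intimidation $107,400; commercial burglary $25,000; resisting arrest $1,300; bribery $20,150.
Stacking rule: highest base plus $21,500 per additional charge. Highest is witness intimidation at $107,400; 3 additional charges → +$64,500. Combined base = $171,900.
Defendant is enrolled full-time in school (−$9,750 flat): $171,900 − $9,750 = $162,150.
Voluntary surrender to law enforcement (−15%): $162,150 × 0.85 = $137,827.50.
Defendant is a documented gang member (+20%): $137,827.50 × 1.2 = $165,393.
Three or more prior convictions of any kind (+20%): $165,393 × 1.2 = $198,471.60.
$198,471.60 is within the $400,000 maximum.
$198,471.60 is at or above the $4,000 minimum.
Rounded to the nearest dollar: $198,472.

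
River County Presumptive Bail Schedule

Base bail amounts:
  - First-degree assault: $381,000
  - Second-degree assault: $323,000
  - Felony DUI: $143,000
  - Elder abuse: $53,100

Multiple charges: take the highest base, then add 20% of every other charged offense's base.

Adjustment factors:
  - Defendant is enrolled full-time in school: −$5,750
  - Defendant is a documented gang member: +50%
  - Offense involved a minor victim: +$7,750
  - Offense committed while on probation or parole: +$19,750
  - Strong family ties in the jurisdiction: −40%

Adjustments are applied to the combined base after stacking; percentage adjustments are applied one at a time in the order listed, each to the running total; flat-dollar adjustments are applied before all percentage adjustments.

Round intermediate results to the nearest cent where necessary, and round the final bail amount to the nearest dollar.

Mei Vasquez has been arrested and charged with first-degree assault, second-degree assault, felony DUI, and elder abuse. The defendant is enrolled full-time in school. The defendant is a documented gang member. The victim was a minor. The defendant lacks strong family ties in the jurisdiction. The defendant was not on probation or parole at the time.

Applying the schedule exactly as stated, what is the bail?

$730,230

Base amounts from the schedule: first-degree assault $381,000; second-degree assault $323,000; felony DUI $143,000; elder abuse $53,100.
Stacking rule: highest base plus 20% of each additional charge. Highest is first-degree assault at $381,000. Additional: $323,000 × 20% = $64,600; $143,000 × 20% = $28,600; $53,100 × 20% = $10,620. Combined base = $381,000 + $103,820 = $484,820.
Defendant is enrolled full-time in school (−$5,750 flat): $484,820 − $5,750 = $479,070.
Offense involved a minor victim (+$7,750 flat): $479,070 + $7,750 = $486,820.
Defendant is a documented gang member (+50%): $486,820 × 1.5 = $730,230.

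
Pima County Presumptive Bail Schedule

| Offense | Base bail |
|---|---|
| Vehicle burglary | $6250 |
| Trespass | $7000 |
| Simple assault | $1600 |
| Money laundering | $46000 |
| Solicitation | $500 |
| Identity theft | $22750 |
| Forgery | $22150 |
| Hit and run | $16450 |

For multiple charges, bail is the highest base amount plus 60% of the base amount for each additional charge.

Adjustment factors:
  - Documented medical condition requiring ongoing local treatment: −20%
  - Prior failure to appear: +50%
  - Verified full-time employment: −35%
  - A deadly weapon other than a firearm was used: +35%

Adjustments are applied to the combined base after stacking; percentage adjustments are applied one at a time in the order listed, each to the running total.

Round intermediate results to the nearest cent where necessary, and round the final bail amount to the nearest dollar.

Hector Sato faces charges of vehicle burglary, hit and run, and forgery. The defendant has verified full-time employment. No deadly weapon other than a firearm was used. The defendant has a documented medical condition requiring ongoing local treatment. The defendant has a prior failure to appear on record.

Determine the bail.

Base amounts from the schedule: vehicle burglary $6250; hit and run $16450; forgery $22150.
Stacking rule: highest base plus 60% of each additional charge. Highest is forgery at $22150. Additional: $6250 × 60% = $3750; $16450 × 60% = $9870. Combined base = $22150 + $13620 = $35770.
Documented medical condition requiring ongoing local treatment (−20%): $35770 × 0.8 = $28616.
Prior failure to appear (+50%): $28616 × 1.5 = $42924.
Verified full-time employment (−35%): $42924 × 0.65 = $27900.60.
Rounded to the nearest dollar: $27901.

$27901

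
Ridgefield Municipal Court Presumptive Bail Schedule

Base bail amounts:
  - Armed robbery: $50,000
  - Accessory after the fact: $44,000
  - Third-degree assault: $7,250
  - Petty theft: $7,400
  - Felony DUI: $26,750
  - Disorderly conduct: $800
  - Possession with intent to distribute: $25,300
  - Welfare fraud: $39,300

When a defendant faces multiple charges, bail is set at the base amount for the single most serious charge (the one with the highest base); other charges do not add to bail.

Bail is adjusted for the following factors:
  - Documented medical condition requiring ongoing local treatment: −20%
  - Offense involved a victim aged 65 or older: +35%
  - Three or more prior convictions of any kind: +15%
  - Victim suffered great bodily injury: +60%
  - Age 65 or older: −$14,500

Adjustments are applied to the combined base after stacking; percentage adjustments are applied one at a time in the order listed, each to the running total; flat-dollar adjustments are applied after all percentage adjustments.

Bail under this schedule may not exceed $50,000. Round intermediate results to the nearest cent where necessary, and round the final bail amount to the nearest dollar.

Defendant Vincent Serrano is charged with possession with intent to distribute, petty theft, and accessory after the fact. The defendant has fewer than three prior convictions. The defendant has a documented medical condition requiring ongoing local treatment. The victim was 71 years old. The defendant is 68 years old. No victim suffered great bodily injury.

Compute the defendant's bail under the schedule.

Base amounts from the schedule: possession with intent to distribute $25,300; petty theft $7,400; accessory after the fact $44,000.
Stacking rule: use the highest base only. Highest is accessory after the fact at $44,000. Combined base = $44,000.
Documented medical condition requiring ongoing local treatment (−20%): $44,000 × 0.8 = $35,200.
Offense involved a victim aged 65 or older (+35%): $35,200 × 1.35 = $47,520.
Age 65 or older (−$14,500 flat): $47,520 − $14,500 = $33,020.
$33,020 is within the $50,000 maximum.

$33,020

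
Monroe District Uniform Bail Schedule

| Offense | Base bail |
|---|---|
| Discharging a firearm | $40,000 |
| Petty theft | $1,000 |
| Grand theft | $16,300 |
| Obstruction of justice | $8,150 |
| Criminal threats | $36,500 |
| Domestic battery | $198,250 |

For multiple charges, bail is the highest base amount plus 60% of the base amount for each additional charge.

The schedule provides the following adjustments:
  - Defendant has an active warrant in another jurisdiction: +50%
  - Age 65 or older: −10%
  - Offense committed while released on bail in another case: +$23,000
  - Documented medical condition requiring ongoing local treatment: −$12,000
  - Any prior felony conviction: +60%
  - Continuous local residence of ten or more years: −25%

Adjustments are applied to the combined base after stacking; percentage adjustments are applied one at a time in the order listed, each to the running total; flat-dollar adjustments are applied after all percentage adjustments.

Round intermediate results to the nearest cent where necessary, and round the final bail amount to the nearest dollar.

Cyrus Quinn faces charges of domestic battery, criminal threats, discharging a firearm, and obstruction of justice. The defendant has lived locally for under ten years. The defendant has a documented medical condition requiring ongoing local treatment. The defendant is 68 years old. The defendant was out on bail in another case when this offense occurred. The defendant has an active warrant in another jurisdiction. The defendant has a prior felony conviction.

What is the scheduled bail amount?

Base amounts from the schedule: domestic battery $198,250; criminal threats $36,500; discharging a firearm $40,000; obstruction of justice $8,150.
Stacking rule: highest base plus 60% of each additional charge. Highest is domestic battery at $198,250. Additional: $36,500 × 60% = $21,900; $40,000 × 60% = $24,000; $8,150 × 60% = $4,890. Combined base = $198,250 + $50,790 = $249,040.
Defendant has an active warrant in another jurisdiction (+50%): $249,040 × 1.5 = $373,560.
Age 65 or older (−10%): $373,560 × 0.9 = $336,204.
Any prior felony conviction (+60%): $336,204 × 1.6 = $537,926.40.
Offense committed while released on bail in another case (+$23,000 flat): $537,926.40 + $23,000 = $560,926.40.
Documented medical condition requiring ongoing local treatment (−$12,000 flat): $560,926.40 − $12,000 = $548,926.40.
Rounded to the nearest dollar: $548,926.

$548,926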